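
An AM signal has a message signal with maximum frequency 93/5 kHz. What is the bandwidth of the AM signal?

In AM (double-sideband), the bandwidth is twice the message frequency.
BW = 2 * f_m = 2 * 93/5 kHz = 186/5 kHz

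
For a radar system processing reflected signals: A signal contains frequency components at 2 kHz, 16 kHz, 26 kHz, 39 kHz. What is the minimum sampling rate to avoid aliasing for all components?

The highest frequency component is f_max = 39 kHz.
Nyquist rate = 2 * f_max = 2 * 39 kHz = 78 kHz.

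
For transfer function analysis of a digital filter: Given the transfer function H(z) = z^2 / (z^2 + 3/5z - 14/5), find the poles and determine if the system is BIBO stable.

Poles are roots of the denominator: z^2 + 3/5z - 14/5 = 0.
Quadratic formula: z = [-(3/5) +/- sqrt((3/5)^2 - 4*(-14/5))] / 2
Discriminant = 9/25 + 56/5 = 289/25; sqrt = 17/5.
z = (-3/5 +/- 17/5) / 2 => z = 7/5 or z = -2.
|p1| = 7/5, |p2| = 2.
For BIBO stability, all poles must lie inside the unit circle (|p| < 1).
System is UNSTABLE since at least one |p| >= 1.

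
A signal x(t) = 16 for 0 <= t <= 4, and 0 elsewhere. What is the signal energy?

Energy = integral of |x(t)|^2 dt over the signal duration
= 16^2 * 4 = 256 * 4 = 1024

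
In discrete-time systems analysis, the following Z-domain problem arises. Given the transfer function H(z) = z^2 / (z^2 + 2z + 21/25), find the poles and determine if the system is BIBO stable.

Poles are roots of the denominator: z^2 + 2z + 21/25 = 0.
Quadratic formula: z = [-(2) +/- sqrt((2)^2 - 4*(21/25))] / 2
Discriminant = 4 - 84/25 = 16/25; sqrt = 4/5.
z = (-2 +/- 4/5) / 2 => z = -3/5 or z = -7/5.
|p1| = 7/5, |p2| = 3/5.
For BIBO stability, all poles must lie inside the unit circle (|p| < 1).
System is UNSTABLE since at least one |p| >= 1.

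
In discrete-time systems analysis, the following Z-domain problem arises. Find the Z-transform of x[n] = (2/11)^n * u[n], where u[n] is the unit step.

The Z-transform of a^n * u[n] is z/(z-a) for |z| > |a|.
Here a = 2/11, so X(z) = z/(z - (2/11)) = 11z/(11z - 2)
ROC: |z| > 2/11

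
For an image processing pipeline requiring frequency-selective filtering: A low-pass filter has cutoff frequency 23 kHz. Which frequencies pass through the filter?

A low-pass filter passes all frequencies below the cutoff frequency 23 kHz and attenuates higher frequencies.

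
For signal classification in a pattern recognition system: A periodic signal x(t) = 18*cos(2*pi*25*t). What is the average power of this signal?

Average power of A*cos(wt) is A^2/2.
P = 18^2 / 2 = 324/2 = 162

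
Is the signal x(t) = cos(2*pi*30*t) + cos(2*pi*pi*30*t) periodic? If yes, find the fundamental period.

f1 = 30 Hz, f2 = 30*pi Hz
Ratio f2/f1 = pi, which is irrational.
Since the frequency ratio is irrational, no common period exists.
The signal is not periodic.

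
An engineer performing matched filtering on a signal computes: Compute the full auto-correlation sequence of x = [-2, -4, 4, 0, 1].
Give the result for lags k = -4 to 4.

r_xx[k] = sum_m x[m]*x[m+k], indexed from 0, for k = -4 to 4:
  r_xx[-4] = x[4]*x[0] = -2
  r_xx[-3] = x[3]*x[0] + x[4]*x[1] = -4
  r_xx[-2] = x[2]*x[0] + x[3]*x[1] + x[4]*x[2] = -4
  r_xx[-1] = x[1]*x[0] + x[2]*x[1] + x[3]*x[2] + x[4]*x[3] = -8
  r_xx[0] = x[0]*x[0] + x[1]*x[1] + x[2]*x[2] + x[3]*x[3] + x[4]*x[4] = 37
  r_xx[1] = x[0]*x[1] + x[1]*x[2] + x[2]*x[3] + x[3]*x[4] = -8
  r_xx[2] = x[0]*x[2] + x[1]*x[3] + x[2]*x[4] = -4
  r_xx[3] = x[0]*x[3] + x[1]*x[4] = -4
  r_xx[4] = x[0]*x[4] = -2
r_xx = [-2, -4, -4, -8, 37, -8, -4, -4, -2]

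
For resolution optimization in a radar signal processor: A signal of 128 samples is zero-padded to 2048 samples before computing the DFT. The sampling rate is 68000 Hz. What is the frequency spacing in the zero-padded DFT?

Original DFT: N = 128, resolution = f_s/N = 68000/128 = 2125/4 Hz
Zero-padded DFT: N = 2048, resolution = f_s/N = 68000/2048 = 2125/64 Hz
Zero-padding interpolates the spectrum (finer frequency grid)
but does NOT improve the true spectral resolution (ability to resolve close frequencies).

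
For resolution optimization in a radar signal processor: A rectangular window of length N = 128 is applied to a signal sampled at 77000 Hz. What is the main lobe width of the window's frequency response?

For a rectangular window of length N,
the main lobe width in frequency is 2*f_s/N.
= 2*77000/128 = 9625/8 Hz
This determines the minimum frequency separation for resolving two sinusoids.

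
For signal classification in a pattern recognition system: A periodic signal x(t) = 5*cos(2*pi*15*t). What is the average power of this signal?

Average power of A*cos(wt) is A^2/2.
P = 5^2 / 2 = 25/2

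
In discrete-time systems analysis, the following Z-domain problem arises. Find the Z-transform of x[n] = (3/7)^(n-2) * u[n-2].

Time-shifting property: if X(z) = Z{x[n]}, then Z{x[n-d]} = z^(-d) * X(z)
X(z) = z/(z - 3/7) for x[n] = (3/7)^n * u[n]
Z{x[n-2]} = z^(-2) * z/(z - 3/7) = z^(-1)/(z - 3/7)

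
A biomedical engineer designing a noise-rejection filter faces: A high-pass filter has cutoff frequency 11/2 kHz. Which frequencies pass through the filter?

A high-pass filter passes all frequencies above the cutoff frequency 11/2 kHz and attenuates lower frequencies.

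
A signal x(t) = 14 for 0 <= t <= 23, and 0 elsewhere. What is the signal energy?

Energy = integral of |x(t)|^2 dt over the signal duration
= 14^2 * 23 = 196 * 23 = 4508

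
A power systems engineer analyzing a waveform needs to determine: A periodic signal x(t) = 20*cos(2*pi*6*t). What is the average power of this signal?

Average power of A*cos(wt) is A^2/2.
P = 20^2 / 2 = 400/2 = 200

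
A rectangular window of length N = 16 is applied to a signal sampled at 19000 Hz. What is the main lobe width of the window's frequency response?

For a rectangular window of length N,
the main lobe width in frequency is 2*f_s/N.
= 2*19000/16 = 2375 Hz
This determines the minimum frequency separation for resolving two sinusoids.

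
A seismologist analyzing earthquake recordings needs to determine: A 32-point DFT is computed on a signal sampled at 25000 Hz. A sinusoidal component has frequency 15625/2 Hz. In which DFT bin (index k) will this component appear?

DFT frequency resolution = f_s/N = 25000/32 = 3125/4 Hz
Bin index k = f_signal / resolution = 15625/2 / 3125/4 = 10
The signal frequency 15625/2 Hz falls in DFT bin k = 10.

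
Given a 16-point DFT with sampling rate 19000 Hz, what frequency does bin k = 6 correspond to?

The frequency of DFT bin k is: f_k = k * f_s / N
f_6 = 6 * 19000 / 16 = 7125 Hz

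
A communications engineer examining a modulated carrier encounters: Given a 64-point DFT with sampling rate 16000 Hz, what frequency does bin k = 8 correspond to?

The frequency of DFT bin k is: f_k = k * f_s / N
f_8 = 8 * 16000 / 64 = 2000 Hz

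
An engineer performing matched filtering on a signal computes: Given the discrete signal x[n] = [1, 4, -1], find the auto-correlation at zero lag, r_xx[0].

The auto-correlation at zero lag r_xx[0] equals the signal energy.
r_xx[0] = sum of x[n]^2 = 1^2 + 4^2 + (-1)^2
= 1 + 16 + 1 = 18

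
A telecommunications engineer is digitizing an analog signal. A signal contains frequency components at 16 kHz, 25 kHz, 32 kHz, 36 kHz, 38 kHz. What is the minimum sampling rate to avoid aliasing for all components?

The highest frequency component is f_max = 38 kHz.
Nyquist rate = 2 * f_max = 2 * 38 kHz = 76 kHz.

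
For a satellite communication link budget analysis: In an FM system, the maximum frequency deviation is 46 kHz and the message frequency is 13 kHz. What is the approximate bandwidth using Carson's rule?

Carson's rule: BW = 2*(delta_f + f_m)
= 2*(46 + 13) kHz = 118 kHz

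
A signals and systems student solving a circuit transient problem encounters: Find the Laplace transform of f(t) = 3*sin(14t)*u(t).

Standard pair: sin(wt)*u(t) <-> w/(s^2+w^2)
With w = 14: L{3*sin(14t)*u(t)} = 42/(s^2+196)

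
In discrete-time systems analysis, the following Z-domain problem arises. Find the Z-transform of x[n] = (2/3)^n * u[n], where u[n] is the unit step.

The Z-transform of a^n * u[n] is z/(z-a) for |z| > |a|.
Here a = 2/3, so X(z) = z/(z - (2/3)) = 3z/(3z - 2)
ROC: |z| > 2/3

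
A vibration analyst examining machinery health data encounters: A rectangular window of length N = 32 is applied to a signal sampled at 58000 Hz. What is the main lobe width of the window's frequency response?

For a rectangular window of length N,
the main lobe width in frequency is 2*f_s/N.
= 2*58000/32 = 3625 Hz
This determines the minimum frequency separation for resolving two sinusoids.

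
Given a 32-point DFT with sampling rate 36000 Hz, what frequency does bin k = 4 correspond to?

The frequency of DFT bin k is: f_k = k * f_s / N
f_4 = 4 * 36000 / 32 = 4500 Hz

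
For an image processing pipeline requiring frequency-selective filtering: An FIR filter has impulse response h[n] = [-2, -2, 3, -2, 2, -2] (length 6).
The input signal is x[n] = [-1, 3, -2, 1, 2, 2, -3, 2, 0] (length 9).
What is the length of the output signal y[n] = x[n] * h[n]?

For linear convolution, the output length is:
len(y) = len(x) + len(h) - 1 = 9 + 6 - 1 = 14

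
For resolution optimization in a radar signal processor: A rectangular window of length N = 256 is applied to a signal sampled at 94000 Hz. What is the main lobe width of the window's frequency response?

For a rectangular window of length N,
the main lobe width in frequency is 2*f_s/N.
= 2*94000/256 = 5875/8 Hz
This determines the minimum frequency separation for resolving two sinusoids.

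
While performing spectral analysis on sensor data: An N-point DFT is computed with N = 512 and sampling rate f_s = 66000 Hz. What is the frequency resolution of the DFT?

DFT frequency resolution = f_s / N
= 66000 / 512 = 4125/32 Hz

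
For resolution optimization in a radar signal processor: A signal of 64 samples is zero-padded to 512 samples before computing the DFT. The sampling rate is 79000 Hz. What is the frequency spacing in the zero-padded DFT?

Original DFT: N = 64, resolution = f_s/N = 79000/64 = 9875/8 Hz
Zero-padded DFT: N = 512, resolution = f_s/N = 79000/512 = 9875/64 Hz
Zero-padding interpolates the spectrum (finer frequency grid)
but does NOT improve the true spectral resolution (ability to resolve close frequencies).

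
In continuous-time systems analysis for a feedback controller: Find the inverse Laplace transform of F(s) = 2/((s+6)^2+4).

Standard pair: w/((s+a)^2+w^2) <-> e^(-at)*sin(wt)*u(t)
With a=6, w=2: f(t) = e^(-6t)*sin(2t)*u(t)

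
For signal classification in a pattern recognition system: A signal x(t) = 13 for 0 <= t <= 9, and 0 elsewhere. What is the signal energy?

Energy = integral of |x(t)|^2 dt over the signal duration
= 13^2 * 9 = 169 * 9 = 1521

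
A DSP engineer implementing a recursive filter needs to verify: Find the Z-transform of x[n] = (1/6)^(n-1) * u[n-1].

Time-shifting property: if X(z) = Z{x[n]}, then Z{x[n-d]} = z^(-d) * X(z)
X(z) = z/(z - 1/6) for x[n] = (1/6)^n * u[n]
Z{x[n-1]} = z^(-1) * z/(z - 1/6) = 1/(z - 1/6)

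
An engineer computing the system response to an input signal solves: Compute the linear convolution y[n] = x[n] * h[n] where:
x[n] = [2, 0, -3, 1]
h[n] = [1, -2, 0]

y[n] = sum_k x[k]*h[n-k]. Output length = len(x) + len(h) - 1 = 4 + 3 - 1 = 6.
y[0] = 2*1 = 2
y[1] = 0*1 + 2*-2 = -4
y[2] = -3*1 + 0*-2 + 2*0 = -3
y[3] = 1*1 + -3*-2 + 0*0 = 7
y[4] = 1*-2 + -3*0 = -2
y[5] = 1*0 = 0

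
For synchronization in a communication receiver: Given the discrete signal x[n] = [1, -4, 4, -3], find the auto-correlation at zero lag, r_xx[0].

The auto-correlation at zero lag r_xx[0] equals the signal energy.
r_xx[0] = sum of x[n]^2 = 1^2 + (-4)^2 + 4^2 + (-3)^2
= 1 + 16 + 16 + 9 = 42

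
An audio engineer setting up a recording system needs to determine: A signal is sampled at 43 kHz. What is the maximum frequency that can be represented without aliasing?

The maximum frequency that can be represented without aliasing
is the Nyquist frequency: f_max = f_s / 2 = 43 kHz / 2 = 43/2 kHz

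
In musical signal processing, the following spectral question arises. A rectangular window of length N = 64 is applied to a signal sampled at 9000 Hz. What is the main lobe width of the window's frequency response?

For a rectangular window of length N,
the main lobe width in frequency is 2*f_s/N.
= 2*9000/64 = 1125/4 Hz
This determines the minimum frequency separation for resolving two sinusoids.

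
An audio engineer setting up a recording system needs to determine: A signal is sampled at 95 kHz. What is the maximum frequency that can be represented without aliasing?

The maximum frequency that can be represented without aliasing
is the Nyquist frequency: f_max = f_s / 2 = 95 kHz / 2 = 95/2 kHz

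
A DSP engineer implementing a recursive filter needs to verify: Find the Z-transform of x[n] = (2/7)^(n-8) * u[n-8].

Time-shifting property: if X(z) = Z{x[n]}, then Z{x[n-d]} = z^(-d) * X(z)
X(z) = z/(z - 2/7) for x[n] = (2/7)^n * u[n]
Z{x[n-8]} = z^(-8) * z/(z - 2/7) = z^(-7)/(z - 2/7)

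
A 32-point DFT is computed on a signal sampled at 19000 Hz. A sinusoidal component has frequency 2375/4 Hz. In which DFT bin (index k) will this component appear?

DFT frequency resolution = f_s/N = 19000/32 = 2375/4 Hz
Bin index k = f_signal / resolution = 2375/4 / 2375/4 = 1
The signal frequency 2375/4 Hz falls in DFT bin k = 1.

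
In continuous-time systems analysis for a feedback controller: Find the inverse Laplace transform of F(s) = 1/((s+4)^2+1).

Standard pair: w/((s+a)^2+w^2) <-> e^(-at)*sin(wt)*u(t)
With a=4, w=1: f(t) = e^(-4t)*sin(t)*u(t)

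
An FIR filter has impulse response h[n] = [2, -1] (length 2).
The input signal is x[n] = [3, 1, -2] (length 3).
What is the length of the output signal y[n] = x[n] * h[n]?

For linear convolution, the output length is:
len(y) = len(x) + len(h) - 1 = 3 + 2 - 1 = 4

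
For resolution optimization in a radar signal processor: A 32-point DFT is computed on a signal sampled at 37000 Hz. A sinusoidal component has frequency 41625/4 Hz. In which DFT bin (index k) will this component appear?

DFT frequency resolution = f_s/N = 37000/32 = 4625/4 Hz
Bin index k = f_signal / resolution = 41625/4 / 4625/4 = 9
The signal frequency 41625/4 Hz falls in DFT bin k = 9.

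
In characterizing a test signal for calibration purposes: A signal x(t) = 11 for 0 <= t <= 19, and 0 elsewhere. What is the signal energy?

Energy = integral of |x(t)|^2 dt over the signal duration
= 11^2 * 19 = 121 * 19 = 2299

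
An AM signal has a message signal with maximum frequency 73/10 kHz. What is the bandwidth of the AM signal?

In AM (double-sideband), the bandwidth is twice the message frequency.
BW = 2 * f_m = 2 * 73/10 kHz = 73/5 kHz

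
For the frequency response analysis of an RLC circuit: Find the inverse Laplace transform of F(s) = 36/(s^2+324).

Standard pair: w/(s^2+w^2) <-> sin(wt)*u(t)
Recognize w^2 = 324, so w = 18; numerator 36 = 2*18.
f(t) = 2*sin(18t)*u(t)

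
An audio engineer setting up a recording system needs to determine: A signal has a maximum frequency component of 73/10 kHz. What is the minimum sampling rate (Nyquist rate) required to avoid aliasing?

By the Nyquist-Shannon sampling theorem,
the minimum sampling rate (Nyquist rate) must be at least 2 * f_max.
Nyquist rate = 2 * 73/10 kHz = 73/5 kHz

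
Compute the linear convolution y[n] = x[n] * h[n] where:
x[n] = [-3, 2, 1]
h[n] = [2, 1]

y[n] = sum_k x[k]*h[n-k]. Output length = len(x) + len(h) - 1 = 3 + 2 - 1 = 4.
y[0] = -3*2 = -6
y[1] = 2*2 + -3*1 = 1
y[2] = 1*2 + 2*1 = 4
y[3] = 1*1 = 1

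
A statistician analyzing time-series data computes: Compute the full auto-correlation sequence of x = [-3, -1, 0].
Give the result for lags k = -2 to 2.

r_xx[k] = sum_m x[m]*x[m+k], indexed from 0, for k = -2 to 2:
  r_xx[-2] = x[2]*x[0] = 0
  r_xx[-1] = x[1]*x[0] + x[2]*x[1] = 3
  r_xx[0] = x[0]*x[0] + x[1]*x[1] + x[2]*x[2] = 10
  r_xx[1] = x[0]*x[1] + x[1]*x[2] = 3
  r_xx[2] = x[0]*x[2] = 0
r_xx = [0, 3, 10, 3, 0]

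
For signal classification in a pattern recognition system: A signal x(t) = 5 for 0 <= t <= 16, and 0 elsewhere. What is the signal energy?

Energy = integral of |x(t)|^2 dt over the signal duration
= 5^2 * 16 = 25 * 16 = 400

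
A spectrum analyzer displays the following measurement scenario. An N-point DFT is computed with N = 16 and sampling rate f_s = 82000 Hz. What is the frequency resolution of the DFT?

DFT frequency resolution = f_s / N
= 82000 / 16 = 5125 Hz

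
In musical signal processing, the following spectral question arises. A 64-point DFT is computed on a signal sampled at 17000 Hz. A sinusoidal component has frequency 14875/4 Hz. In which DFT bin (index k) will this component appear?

DFT frequency resolution = f_s/N = 17000/64 = 2125/8 Hz
Bin index k = f_signal / resolution = 14875/4 / 2125/8 = 14
The signal frequency 14875/4 Hz falls in DFT bin k = 14.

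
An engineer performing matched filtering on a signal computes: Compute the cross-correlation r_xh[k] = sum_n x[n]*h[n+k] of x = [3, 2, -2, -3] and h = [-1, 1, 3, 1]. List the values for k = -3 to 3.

Both sequences indexed from 0 and zero outside their support.
Lags with overlap: k = -3 to 3.
  r_xh[-3] = x[3]*h[0] = 3
  r_xh[-2] = x[2]*h[0] + x[3]*h[1] = -1
  r_xh[-1] = x[1]*h[0] + x[2]*h[1] + x[3]*h[2] = -13
  r_xh[0] = x[0]*h[0] + x[1]*h[1] + x[2]*h[2] + x[3]*h[3] = -10
  r_xh[1] = x[0]*h[1] + x[1]*h[2] + x[2]*h[3] = 7
  r_xh[2] = x[0]*h[2] + x[1]*h[3] = 11
  r_xh[3] = x[0]*h[3] = 3
r_xh = [3, -1, -13, -10, 7, 11, 3] (for k = -3, ..., 3)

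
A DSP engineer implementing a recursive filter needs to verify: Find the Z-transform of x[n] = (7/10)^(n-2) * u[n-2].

Time-shifting property: if X(z) = Z{x[n]}, then Z{x[n-d]} = z^(-d) * X(z)
X(z) = z/(z - 7/10) for x[n] = (7/10)^n * u[n]
Z{x[n-2]} = z^(-2) * z/(z - 7/10) = z^(-1)/(z - 7/10)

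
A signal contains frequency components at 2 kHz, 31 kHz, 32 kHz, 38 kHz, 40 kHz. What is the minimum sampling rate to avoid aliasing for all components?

The highest frequency component is f_max = 40 kHz.
Nyquist rate = 2 * f_max = 2 * 40 kHz = 80 kHz.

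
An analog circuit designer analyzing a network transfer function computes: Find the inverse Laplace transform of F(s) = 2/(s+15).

Standard pair: k/(s+a) <-> k*e^(-at)*u(t)
With k=2, a=15: f(t) = 2*e^(-15t)*u(t)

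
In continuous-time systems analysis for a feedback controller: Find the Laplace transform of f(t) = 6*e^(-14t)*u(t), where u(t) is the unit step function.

Standard Laplace transform pair:
e^(-at)*u(t) <-> 1/(s+a)
With a = 14: L{6*e^(-14t)*u(t)} = 6/(s+14), ROC: Re(s) > -14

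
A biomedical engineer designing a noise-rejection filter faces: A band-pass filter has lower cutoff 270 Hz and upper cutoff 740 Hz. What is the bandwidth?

Bandwidth = f_high - f_low
= 740 Hz - 270 Hz = 470 Hz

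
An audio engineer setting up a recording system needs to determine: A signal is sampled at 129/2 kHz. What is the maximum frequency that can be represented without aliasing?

The maximum frequency that can be represented without aliasing
is the Nyquist frequency: f_max = f_s / 2 = 129/2 kHz / 2 = 129/4 kHz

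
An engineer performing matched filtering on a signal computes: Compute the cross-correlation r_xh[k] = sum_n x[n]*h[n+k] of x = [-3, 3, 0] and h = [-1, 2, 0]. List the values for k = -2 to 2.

Both sequences indexed from 0 and zero outside their support.
Lags with overlap: k = -2 to 2.
  r_xh[-2] = x[2]*h[0] = 0
  r_xh[-1] = x[1]*h[0] + x[2]*h[1] = -3
  r_xh[0] = x[0]*h[0] + x[1]*h[1] + x[2]*h[2] = 9
  r_xh[1] = x[0]*h[1] + x[1]*h[2] = -6
  r_xh[2] = x[0]*h[2] = 0
r_xh = [0, -3, 9, -6, 0] (for k = -2, ..., 2)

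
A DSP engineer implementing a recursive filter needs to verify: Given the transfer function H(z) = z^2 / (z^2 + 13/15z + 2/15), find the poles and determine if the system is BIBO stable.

Poles are roots of the denominator: z^2 + 13/15z + 2/15 = 0.
Quadratic formula: z = [-(13/15) +/- sqrt((13/15)^2 - 4*(2/15))] / 2
Discriminant = 169/225 - 8/15 = 49/225; sqrt = 7/15.
z = (-13/15 +/- 7/15) / 2 => z = -1/5 or z = -2/3.
|p1| = 2/3, |p2| = 1/5.
For BIBO stability, all poles must lie inside the unit circle (|p| < 1).
System is STABLE since both |p| < 1.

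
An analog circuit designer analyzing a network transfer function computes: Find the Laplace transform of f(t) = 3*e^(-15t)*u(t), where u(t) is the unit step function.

Standard Laplace transform pair:
e^(-at)*u(t) <-> 1/(s+a)
With a = 15: L{3*e^(-15t)*u(t)} = 3/(s+15), ROC: Re(s) > -15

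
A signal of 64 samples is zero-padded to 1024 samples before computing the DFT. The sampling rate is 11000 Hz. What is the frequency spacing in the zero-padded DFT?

Original DFT: N = 64, resolution = f_s/N = 11000/64 = 1375/8 Hz
Zero-padded DFT: N = 1024, resolution = f_s/N = 11000/1024 = 1375/128 Hz
Zero-padding interpolates the spectrum (finer frequency grid)
but does NOT improve the true spectral resolution (ability to resolve close frequencies).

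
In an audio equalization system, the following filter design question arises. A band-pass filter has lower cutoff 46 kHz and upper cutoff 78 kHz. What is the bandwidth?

Bandwidth = f_high - f_low
= 78 kHz - 46 kHz = 32 kHz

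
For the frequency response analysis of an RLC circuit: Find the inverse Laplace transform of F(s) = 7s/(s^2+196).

Standard pair: s/(s^2+w^2) <-> cos(wt)*u(t)
With k=7, w=14: f(t) = 7*cos(14t)*u(t)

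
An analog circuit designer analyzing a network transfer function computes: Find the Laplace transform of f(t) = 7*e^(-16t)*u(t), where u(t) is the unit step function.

Standard Laplace transform pair:
e^(-at)*u(t) <-> 1/(s+a)
With a = 16: L{7*e^(-16t)*u(t)} = 7/(s+16), ROC: Re(s) > -16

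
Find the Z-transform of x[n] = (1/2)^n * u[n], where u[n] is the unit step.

The Z-transform of a^n * u[n] is z/(z-a) for |z| > |a|.
Here a = 1/2, so X(z) = z/(z - (1/2)) = 2z/(2z - 1)
ROC: |z| > 1/2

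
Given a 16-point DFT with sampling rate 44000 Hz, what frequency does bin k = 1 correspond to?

The frequency of DFT bin k is: f_k = k * f_s / N
f_1 = 1 * 44000 / 16 = 2750 Hz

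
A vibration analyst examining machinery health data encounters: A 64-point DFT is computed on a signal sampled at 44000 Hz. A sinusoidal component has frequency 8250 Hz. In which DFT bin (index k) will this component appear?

DFT frequency resolution = f_s/N = 44000/64 = 1375/2 Hz
Bin index k = f_signal / resolution = 8250 / 1375/2 = 12
The signal frequency 8250 Hz falls in DFT bin k = 12.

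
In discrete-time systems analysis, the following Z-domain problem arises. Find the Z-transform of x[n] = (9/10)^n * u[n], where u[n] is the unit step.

The Z-transform of a^n * u[n] is z/(z-a) for |z| > |a|.
Here a = 9/10, so X(z) = z/(z - (9/10)) = 10z/(10z - 9)
ROC: |z| > 9/10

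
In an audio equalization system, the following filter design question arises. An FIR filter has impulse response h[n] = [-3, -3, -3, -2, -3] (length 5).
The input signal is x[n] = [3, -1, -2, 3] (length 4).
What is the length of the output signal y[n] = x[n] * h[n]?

For linear convolution, the output length is:
len(y) = len(x) + len(h) - 1 = 4 + 5 - 1 = 8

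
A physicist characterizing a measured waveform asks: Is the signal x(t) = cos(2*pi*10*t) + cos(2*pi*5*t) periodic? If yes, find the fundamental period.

f1 = 10 Hz, f2 = 5 Hz
Period T1 = 1/10, T2 = 1/5
Ratio T1/T2 = 5/10, which is rational.
The signal is periodic with fundamental period T = 1/GCD(10,5) = 1/5 s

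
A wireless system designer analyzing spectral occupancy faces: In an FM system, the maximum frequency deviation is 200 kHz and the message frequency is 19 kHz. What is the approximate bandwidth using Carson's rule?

Carson's rule: BW = 2*(delta_f + f_m)
= 2*(200 + 19) kHz = 438 kHz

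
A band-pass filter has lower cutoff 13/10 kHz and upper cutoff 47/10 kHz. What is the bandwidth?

Bandwidth = f_high - f_low
= 47/10 kHz - 13/10 kHz = 17/5 kHz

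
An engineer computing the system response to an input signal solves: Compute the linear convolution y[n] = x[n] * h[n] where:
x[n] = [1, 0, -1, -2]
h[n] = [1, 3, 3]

y[n] = sum_k x[k]*h[n-k]. Output length = len(x) + len(h) - 1 = 4 + 3 - 1 = 6.
y[0] = 1*1 = 1
y[1] = 0*1 + 1*3 = 3
y[2] = -1*1 + 0*3 + 1*3 = 2
y[3] = -2*1 + -1*3 + 0*3 = -5
y[4] = -2*3 + -1*3 = -9
y[5] = -2*3 = -6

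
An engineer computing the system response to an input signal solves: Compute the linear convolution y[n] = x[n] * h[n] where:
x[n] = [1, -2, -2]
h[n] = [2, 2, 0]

y[n] = sum_k x[k]*h[n-k]. Output length = len(x) + len(h) - 1 = 3 + 3 - 1 = 5.
y[0] = 1*2 = 2
y[1] = -2*2 + 1*2 = -2
y[2] = -2*2 + -2*2 + 1*0 = -8
y[3] = -2*2 + -2*0 = -4
y[4] = -2*0 = 0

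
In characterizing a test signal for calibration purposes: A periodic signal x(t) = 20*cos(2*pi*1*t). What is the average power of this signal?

Average power of A*cos(wt) is A^2/2.
P = 20^2 / 2 = 400/2 = 200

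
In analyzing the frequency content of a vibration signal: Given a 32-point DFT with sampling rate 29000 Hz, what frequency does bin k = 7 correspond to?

The frequency of DFT bin k is: f_k = k * f_s / N
f_7 = 7 * 29000 / 32 = 25375/4 Hz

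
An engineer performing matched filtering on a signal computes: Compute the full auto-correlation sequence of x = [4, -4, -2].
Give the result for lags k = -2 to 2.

r_xx[k] = sum_m x[m]*x[m+k], indexed from 0, for k = -2 to 2:
  r_xx[-2] = x[2]*x[0] = -8
  r_xx[-1] = x[1]*x[0] + x[2]*x[1] = -8
  r_xx[0] = x[0]*x[0] + x[1]*x[1] + x[2]*x[2] = 36
  r_xx[1] = x[0]*x[1] + x[1]*x[2] = -8
  r_xx[2] = x[0]*x[2] = -8
r_xx = [-8, -8, 36, -8, -8]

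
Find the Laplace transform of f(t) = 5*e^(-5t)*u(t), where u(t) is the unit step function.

Standard Laplace transform pair:
e^(-at)*u(t) <-> 1/(s+a)
With a = 5: L{5*e^(-5t)*u(t)} = 5/(s+5), ROC: Re(s) > -5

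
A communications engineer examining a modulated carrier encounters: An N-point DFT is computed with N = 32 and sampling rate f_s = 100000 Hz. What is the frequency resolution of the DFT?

DFT frequency resolution = f_s / N
= 100000 / 32 = 3125 Hz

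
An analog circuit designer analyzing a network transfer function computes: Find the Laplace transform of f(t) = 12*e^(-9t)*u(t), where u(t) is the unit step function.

Standard Laplace transform pair:
e^(-at)*u(t) <-> 1/(s+a)
With a = 9: L{12*e^(-9t)*u(t)} = 12/(s+9), ROC: Re(s) > -9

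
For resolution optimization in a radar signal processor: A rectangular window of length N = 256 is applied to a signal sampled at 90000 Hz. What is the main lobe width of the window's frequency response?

For a rectangular window of length N,
the main lobe width in frequency is 2*f_s/N.
= 2*90000/256 = 5625/8 Hz
This determines the minimum frequency separation for resolving two sinusoids.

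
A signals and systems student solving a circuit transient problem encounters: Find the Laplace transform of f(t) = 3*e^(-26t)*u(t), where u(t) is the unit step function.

Standard Laplace transform pair:
e^(-at)*u(t) <-> 1/(s+a)
With a = 26: L{3*e^(-26t)*u(t)} = 3/(s+26), ROC: Re(s) > -26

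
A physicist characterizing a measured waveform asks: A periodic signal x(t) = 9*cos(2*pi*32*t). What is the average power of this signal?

Average power of A*cos(wt) is A^2/2.
P = 9^2 / 2 = 81/2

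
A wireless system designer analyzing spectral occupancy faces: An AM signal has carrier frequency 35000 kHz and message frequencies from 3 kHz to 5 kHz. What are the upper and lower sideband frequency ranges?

Upper sideband (USB) = fc + [fm_low, fm_high] = 35000 + [3, 5] = [35003, 35005] kHz
Lower sideband (LSB) = fc - [fm_high, fm_low] = 35000 - [5, 3] = [34995, 34997] kHz
Total occupied spectrum: 34995 kHz to 35005 kHz (plus carrier at 35000 kHz)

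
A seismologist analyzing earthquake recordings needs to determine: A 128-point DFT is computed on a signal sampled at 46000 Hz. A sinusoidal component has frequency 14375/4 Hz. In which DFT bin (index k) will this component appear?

DFT frequency resolution = f_s/N = 46000/128 = 2875/8 Hz
Bin index k = f_signal / resolution = 14375/4 / 2875/8 = 10
The signal frequency 14375/4 Hz falls in DFT bin k = 10.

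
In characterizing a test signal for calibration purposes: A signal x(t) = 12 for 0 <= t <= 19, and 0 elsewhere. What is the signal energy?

Energy = integral of |x(t)|^2 dt over the signal duration
= 12^2 * 19 = 144 * 19 = 2736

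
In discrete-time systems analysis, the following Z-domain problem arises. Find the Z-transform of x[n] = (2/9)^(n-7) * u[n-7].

Time-shifting property: if X(z) = Z{x[n]}, then Z{x[n-d]} = z^(-d) * X(z)
X(z) = z/(z - 2/9) for x[n] = (2/9)^n * u[n]
Z{x[n-7]} = z^(-7) * z/(z - 2/9) = z^(-6)/(z - 2/9)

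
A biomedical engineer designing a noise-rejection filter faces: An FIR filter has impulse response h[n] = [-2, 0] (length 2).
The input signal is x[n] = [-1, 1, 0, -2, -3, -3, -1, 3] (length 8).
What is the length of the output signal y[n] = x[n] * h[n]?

For linear convolution, the output length is:
len(y) = len(x) + len(h) - 1 = 8 + 2 - 1 = 9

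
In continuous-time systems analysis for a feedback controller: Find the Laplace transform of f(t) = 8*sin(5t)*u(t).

Standard pair: sin(wt)*u(t) <-> w/(s^2+w^2)
With w = 5: L{8*sin(5t)*u(t)} = 40/(s^2+25)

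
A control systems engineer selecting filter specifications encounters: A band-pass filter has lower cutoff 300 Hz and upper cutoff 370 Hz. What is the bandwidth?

Bandwidth = f_high - f_low
= 370 Hz - 300 Hz = 70 Hz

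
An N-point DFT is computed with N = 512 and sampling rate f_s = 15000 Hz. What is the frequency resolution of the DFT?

DFT frequency resolution = f_s / N
= 15000 / 512 = 1875/64 Hz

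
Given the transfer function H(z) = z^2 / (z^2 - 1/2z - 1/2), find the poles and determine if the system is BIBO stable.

Poles are roots of the denominator: z^2 - 1/2z - 1/2 = 0.
Quadratic formula: z = [-(-1/2) +/- sqrt((-1/2)^2 - 4*(-1/2))] / 2
Discriminant = 1/4 + 2 = 9/4; sqrt = 3/2.
z = (1/2 +/- 3/2) / 2 => z = 1 or z = -1/2.
|p1| = 1, |p2| = 1/2.
For BIBO stability, all poles must lie inside the unit circle (|p| < 1).
System is UNSTABLE since at least one |p| >= 1.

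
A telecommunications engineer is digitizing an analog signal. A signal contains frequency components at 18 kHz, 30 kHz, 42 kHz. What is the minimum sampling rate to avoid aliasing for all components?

The highest frequency component is f_max = 42 kHz.
Nyquist rate = 2 * f_max = 2 * 42 kHz = 84 kHz.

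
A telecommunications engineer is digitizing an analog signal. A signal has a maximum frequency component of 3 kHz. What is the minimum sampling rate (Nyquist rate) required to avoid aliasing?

By the Nyquist-Shannon sampling theorem,
the minimum sampling rate (Nyquist rate) must be at least 2 * f_max.
Nyquist rate = 2 * 3 kHz = 6 kHz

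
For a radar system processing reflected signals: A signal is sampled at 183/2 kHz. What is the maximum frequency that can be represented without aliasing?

The maximum frequency that can be represented without aliasing
is the Nyquist frequency: f_max = f_s / 2 = 183/2 kHz / 2 = 183/4 kHz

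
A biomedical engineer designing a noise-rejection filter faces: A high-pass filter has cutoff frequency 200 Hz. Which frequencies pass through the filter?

A high-pass filter passes all frequencies above the cutoff frequency 200 Hz and attenuates lower frequencies.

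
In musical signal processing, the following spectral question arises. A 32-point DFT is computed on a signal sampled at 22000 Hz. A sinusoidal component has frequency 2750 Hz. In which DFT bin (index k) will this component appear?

DFT frequency resolution = f_s/N = 22000/32 = 1375/2 Hz
Bin index k = f_signal / resolution = 2750 / 1375/2 = 4
The signal frequency 2750 Hz falls in DFT bin k = 4.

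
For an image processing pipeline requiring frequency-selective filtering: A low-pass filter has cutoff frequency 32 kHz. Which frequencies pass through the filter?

A low-pass filter passes all frequencies below the cutoff frequency 32 kHz and attenuates higher frequencies.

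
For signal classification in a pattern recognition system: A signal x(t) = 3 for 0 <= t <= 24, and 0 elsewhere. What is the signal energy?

Energy = integral of |x(t)|^2 dt over the signal duration
= 3^2 * 24 = 9 * 24 = 216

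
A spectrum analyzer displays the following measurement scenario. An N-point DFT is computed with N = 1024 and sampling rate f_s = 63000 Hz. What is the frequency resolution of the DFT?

DFT frequency resolution = f_s / N
= 63000 / 1024 = 7875/128 Hz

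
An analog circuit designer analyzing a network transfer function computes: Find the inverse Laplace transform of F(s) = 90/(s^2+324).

Standard pair: w/(s^2+w^2) <-> sin(wt)*u(t)
Recognize w^2 = 324, so w = 18; numerator 90 = 5*18.
f(t) = 5*sin(18t)*u(t)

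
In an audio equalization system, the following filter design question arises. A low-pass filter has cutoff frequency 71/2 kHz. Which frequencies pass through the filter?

A low-pass filter passes all frequencies below the cutoff frequency 71/2 kHz and attenuates higher frequencies.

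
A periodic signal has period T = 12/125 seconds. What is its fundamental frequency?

The fundamental frequency is the reciprocal of the period.
f = 1/T = 1/(12/125) = 125/12 Hz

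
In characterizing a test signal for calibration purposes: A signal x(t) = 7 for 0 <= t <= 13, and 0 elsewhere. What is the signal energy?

Energy = integral of |x(t)|^2 dt over the signal duration
= 7^2 * 13 = 49 * 13 = 637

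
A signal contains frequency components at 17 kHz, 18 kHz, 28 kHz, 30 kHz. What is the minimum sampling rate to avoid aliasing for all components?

The highest frequency component is f_max = 30 kHz.
Nyquist rate = 2 * f_max = 2 * 30 kHz = 60 kHz.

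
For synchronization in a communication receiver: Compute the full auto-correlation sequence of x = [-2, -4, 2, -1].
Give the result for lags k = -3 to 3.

r_xx[k] = sum_m x[m]*x[m+k], indexed from 0, for k = -3 to 3:
  r_xx[-3] = x[3]*x[0] = 2
  r_xx[-2] = x[2]*x[0] + x[3]*x[1] = 0
  r_xx[-1] = x[1]*x[0] + x[2]*x[1] + x[3]*x[2] = -2
  r_xx[0] = x[0]*x[0] + x[1]*x[1] + x[2]*x[2] + x[3]*x[3] = 25
  r_xx[1] = x[0]*x[1] + x[1]*x[2] + x[2]*x[3] = -2
  r_xx[2] = x[0]*x[2] + x[1]*x[3] = 0
  r_xx[3] = x[0]*x[3] = 2
r_xx = [2, 0, -2, 25, -2, 0, 2]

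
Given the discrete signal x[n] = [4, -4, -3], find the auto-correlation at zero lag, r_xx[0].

The auto-correlation at zero lag r_xx[0] equals the signal energy.
r_xx[0] = sum of x[n]^2 = 4^2 + (-4)^2 + (-3)^2
= 16 + 16 + 9 = 41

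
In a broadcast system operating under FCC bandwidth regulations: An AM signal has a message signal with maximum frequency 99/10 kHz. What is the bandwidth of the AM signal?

In AM (double-sideband), the bandwidth is twice the message frequency.
BW = 2 * f_m = 2 * 99/10 kHz = 99/5 kHz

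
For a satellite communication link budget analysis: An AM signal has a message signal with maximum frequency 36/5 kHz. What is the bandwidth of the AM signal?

In AM (double-sideband), the bandwidth is twice the message frequency.
BW = 2 * f_m = 2 * 36/5 kHz = 72/5 kHz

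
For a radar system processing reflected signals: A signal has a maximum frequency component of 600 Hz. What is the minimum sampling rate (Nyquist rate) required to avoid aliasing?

By the Nyquist-Shannon sampling theorem,
the minimum sampling rate (Nyquist rate) must be at least 2 * f_max.
Nyquist rate = 2 * 600 Hz = 1200 Hz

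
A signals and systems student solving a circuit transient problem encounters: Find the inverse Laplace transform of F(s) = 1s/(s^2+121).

Standard pair: s/(s^2+w^2) <-> cos(wt)*u(t)
With k=1, w=11: f(t) = cos(11t)*u(t)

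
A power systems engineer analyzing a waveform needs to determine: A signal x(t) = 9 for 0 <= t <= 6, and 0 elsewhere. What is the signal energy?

Energy = integral of |x(t)|^2 dt over the signal duration
= 9^2 * 6 = 81 * 6 = 486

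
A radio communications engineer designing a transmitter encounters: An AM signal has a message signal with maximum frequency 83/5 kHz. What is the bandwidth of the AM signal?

In AM (double-sideband), the bandwidth is twice the message frequency.
BW = 2 * f_m = 2 * 83/5 kHz = 166/5 kHz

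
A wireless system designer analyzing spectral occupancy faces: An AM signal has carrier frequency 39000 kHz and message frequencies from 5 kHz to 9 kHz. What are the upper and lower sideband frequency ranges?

Upper sideband (USB) = fc + [fm_low, fm_high] = 39000 + [5, 9] = [39005, 39009] kHz
Lower sideband (LSB) = fc - [fm_high, fm_low] = 39000 - [9, 5] = [38991, 38995] kHz
Total occupied spectrum: 38991 kHz to 39009 kHz (plus carrier at 39000 kHz)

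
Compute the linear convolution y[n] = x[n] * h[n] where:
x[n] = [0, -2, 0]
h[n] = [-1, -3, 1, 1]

y[n] = sum_k x[k]*h[n-k]. Output length = len(x) + len(h) - 1 = 3 + 4 - 1 = 6.
y[0] = 0*-1 = 0
y[1] = -2*-1 + 0*-3 = 2
y[2] = 0*-1 + -2*-3 + 0*1 = 6
y[3] = 0*-3 + -2*1 + 0*1 = -2
y[4] = 0*1 + -2*1 = -2
y[5] = 0*1 = 0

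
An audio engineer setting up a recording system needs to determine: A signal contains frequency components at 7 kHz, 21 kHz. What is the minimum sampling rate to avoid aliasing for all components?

The highest frequency component is f_max = 21 kHz.
Nyquist rate = 2 * f_max = 2 * 21 kHz = 42 kHz.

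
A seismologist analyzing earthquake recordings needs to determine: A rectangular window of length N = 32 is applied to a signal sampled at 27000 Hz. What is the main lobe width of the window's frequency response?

For a rectangular window of length N,
the main lobe width in frequency is 2*f_s/N.
= 2*27000/32 = 3375/2 Hz
This determines the minimum frequency separation for resolving two sinusoids.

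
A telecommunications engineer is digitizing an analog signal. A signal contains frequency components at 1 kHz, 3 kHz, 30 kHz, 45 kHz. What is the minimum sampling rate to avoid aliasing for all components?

The highest frequency component is f_max = 45 kHz.
Nyquist rate = 2 * f_max = 2 * 45 kHz = 90 kHz.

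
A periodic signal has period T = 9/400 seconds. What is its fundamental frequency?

The fundamental frequency is the reciprocal of the period.
f = 1/T = 1/(9/400) = 400/9 Hz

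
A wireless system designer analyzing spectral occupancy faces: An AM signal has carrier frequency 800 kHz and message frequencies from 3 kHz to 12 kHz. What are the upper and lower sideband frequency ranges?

Upper sideband (USB) = fc + [fm_low, fm_high] = 800 + [3, 12] = [803, 812] kHz
Lower sideband (LSB) = fc - [fm_high, fm_low] = 800 - [12, 3] = [788, 797] kHz
Total occupied spectrum: 788 kHz to 812 kHz (plus carrier at 800 kHz)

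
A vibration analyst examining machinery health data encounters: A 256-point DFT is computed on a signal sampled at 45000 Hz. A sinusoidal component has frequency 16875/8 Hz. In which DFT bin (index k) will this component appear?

DFT frequency resolution = f_s/N = 45000/256 = 5625/32 Hz
Bin index k = f_signal / resolution = 16875/8 / 5625/32 = 12
The signal frequency 16875/8 Hz falls in DFT bin k = 12.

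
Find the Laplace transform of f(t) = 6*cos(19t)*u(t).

Standard pair: cos(wt)*u(t) <-> s/(s^2+w^2)
With w = 19: L{6*cos(19t)*u(t)} = 6s/(s^2+361)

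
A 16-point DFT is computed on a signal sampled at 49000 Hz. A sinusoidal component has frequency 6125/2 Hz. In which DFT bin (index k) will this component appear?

DFT frequency resolution = f_s/N = 49000/16 = 6125/2 Hz
Bin index k = f_signal / resolution = 6125/2 / 6125/2 = 1
The signal frequency 6125/2 Hz falls in DFT bin k = 1.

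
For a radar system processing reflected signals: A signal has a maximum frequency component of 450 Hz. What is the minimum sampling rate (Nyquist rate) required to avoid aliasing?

By the Nyquist-Shannon sampling theorem,
the minimum sampling rate (Nyquist rate) must be at least 2 * f_max.
Nyquist rate = 2 * 450 Hz = 900 Hz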